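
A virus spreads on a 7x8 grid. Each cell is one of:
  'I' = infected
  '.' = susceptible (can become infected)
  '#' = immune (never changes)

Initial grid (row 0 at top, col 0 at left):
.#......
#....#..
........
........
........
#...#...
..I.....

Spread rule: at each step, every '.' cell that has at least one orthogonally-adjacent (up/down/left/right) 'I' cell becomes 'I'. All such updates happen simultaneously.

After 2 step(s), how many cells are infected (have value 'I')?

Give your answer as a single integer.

Step 0 (initial): 1 infected
Step 1: +3 new -> 4 infected
Step 2: +5 new -> 9 infected

Answer: 9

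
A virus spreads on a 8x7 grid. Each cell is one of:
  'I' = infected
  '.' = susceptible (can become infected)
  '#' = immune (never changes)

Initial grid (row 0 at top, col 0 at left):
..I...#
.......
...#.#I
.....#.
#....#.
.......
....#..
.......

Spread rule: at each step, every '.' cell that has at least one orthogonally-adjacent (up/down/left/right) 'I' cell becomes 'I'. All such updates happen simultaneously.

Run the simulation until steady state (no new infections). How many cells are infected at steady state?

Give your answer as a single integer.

Step 0 (initial): 2 infected
Step 1: +5 new -> 7 infected
Step 2: +7 new -> 14 infected
Step 3: +6 new -> 20 infected
Step 4: +7 new -> 27 infected
Step 5: +8 new -> 35 infected
Step 6: +5 new -> 40 infected
Step 7: +5 new -> 45 infected
Step 8: +3 new -> 48 infected
Step 9: +1 new -> 49 infected
Step 10: +0 new -> 49 infected

Answer: 49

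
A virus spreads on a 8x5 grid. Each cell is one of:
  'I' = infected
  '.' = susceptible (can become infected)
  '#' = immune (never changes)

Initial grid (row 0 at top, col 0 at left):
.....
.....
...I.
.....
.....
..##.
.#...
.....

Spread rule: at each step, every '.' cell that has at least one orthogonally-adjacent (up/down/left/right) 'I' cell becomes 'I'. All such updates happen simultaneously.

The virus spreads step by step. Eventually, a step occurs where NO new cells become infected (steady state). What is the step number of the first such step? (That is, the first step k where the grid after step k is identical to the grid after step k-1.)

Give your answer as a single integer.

Step 0 (initial): 1 infected
Step 1: +4 new -> 5 infected
Step 2: +7 new -> 12 infected
Step 3: +7 new -> 19 infected
Step 4: +5 new -> 24 infected
Step 5: +4 new -> 28 infected
Step 6: +3 new -> 31 infected
Step 7: +3 new -> 34 infected
Step 8: +2 new -> 36 infected
Step 9: +1 new -> 37 infected
Step 10: +0 new -> 37 infected

Answer: 10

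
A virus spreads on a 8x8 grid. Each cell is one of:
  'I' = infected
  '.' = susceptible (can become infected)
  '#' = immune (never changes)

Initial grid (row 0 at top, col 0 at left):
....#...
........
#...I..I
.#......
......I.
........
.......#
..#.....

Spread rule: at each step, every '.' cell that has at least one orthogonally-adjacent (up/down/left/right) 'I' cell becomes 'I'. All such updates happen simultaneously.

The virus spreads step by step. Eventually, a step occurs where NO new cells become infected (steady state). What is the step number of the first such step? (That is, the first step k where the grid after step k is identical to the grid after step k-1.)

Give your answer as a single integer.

Answer: 10

Derivation:
Step 0 (initial): 3 infected
Step 1: +11 new -> 14 infected
Step 2: +11 new -> 25 infected
Step 3: +10 new -> 35 infected
Step 4: +7 new -> 42 infected
Step 5: +6 new -> 48 infected
Step 6: +5 new -> 53 infected
Step 7: +3 new -> 56 infected
Step 8: +2 new -> 58 infected
Step 9: +1 new -> 59 infected
Step 10: +0 new -> 59 infected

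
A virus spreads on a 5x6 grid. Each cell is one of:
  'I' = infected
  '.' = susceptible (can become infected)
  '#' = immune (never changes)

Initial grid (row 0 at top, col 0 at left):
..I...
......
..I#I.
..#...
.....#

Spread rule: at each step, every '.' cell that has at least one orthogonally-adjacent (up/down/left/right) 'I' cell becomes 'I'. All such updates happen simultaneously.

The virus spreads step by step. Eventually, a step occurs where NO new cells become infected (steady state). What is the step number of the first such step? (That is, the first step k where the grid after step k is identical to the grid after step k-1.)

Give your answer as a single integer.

Answer: 5

Derivation:
Step 0 (initial): 3 infected
Step 1: +7 new -> 10 infected
Step 2: +10 new -> 20 infected
Step 3: +5 new -> 25 infected
Step 4: +2 new -> 27 infected
Step 5: +0 new -> 27 infected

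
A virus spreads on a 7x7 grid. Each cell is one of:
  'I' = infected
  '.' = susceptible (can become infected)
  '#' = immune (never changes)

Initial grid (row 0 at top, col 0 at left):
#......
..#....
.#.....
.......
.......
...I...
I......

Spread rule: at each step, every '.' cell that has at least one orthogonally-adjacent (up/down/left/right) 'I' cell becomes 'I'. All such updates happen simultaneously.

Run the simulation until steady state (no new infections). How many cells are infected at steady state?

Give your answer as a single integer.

Answer: 46

Derivation:
Step 0 (initial): 2 infected
Step 1: +6 new -> 8 infected
Step 2: +8 new -> 16 infected
Step 3: +8 new -> 24 infected
Step 4: +8 new -> 32 infected
Step 5: +5 new -> 37 infected
Step 6: +5 new -> 42 infected
Step 7: +3 new -> 45 infected
Step 8: +1 new -> 46 infected
Step 9: +0 new -> 46 infected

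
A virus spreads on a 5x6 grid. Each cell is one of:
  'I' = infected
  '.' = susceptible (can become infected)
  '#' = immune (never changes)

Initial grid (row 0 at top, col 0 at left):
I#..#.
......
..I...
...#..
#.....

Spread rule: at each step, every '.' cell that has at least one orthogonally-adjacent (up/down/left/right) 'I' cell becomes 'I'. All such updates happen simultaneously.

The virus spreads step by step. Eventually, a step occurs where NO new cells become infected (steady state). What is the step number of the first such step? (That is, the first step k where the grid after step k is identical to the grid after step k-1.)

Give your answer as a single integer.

Step 0 (initial): 2 infected
Step 1: +5 new -> 7 infected
Step 2: +7 new -> 14 infected
Step 3: +7 new -> 21 infected
Step 4: +3 new -> 24 infected
Step 5: +2 new -> 26 infected
Step 6: +0 new -> 26 infected

Answer: 6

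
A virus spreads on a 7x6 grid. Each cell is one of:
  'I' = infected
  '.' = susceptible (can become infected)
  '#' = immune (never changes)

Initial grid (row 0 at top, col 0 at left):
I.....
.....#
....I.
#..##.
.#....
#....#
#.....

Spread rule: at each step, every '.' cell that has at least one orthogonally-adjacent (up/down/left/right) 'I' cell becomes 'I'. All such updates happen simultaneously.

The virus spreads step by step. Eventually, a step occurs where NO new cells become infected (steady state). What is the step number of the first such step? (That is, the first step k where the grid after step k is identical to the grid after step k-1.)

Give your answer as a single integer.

Step 0 (initial): 2 infected
Step 1: +5 new -> 7 infected
Step 2: +7 new -> 14 infected
Step 3: +6 new -> 20 infected
Step 4: +3 new -> 23 infected
Step 5: +3 new -> 26 infected
Step 6: +4 new -> 30 infected
Step 7: +3 new -> 33 infected
Step 8: +0 new -> 33 infected

Answer: 8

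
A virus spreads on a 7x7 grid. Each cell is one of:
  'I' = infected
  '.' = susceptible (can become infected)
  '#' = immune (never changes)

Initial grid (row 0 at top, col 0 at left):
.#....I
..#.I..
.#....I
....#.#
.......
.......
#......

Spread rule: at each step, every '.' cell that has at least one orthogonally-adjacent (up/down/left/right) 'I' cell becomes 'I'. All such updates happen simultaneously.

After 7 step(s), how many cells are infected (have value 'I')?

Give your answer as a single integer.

Answer: 38

Derivation:
Step 0 (initial): 3 infected
Step 1: +7 new -> 10 infected
Step 2: +3 new -> 13 infected
Step 3: +4 new -> 17 infected
Step 4: +5 new -> 22 infected
Step 5: +6 new -> 28 infected
Step 6: +6 new -> 34 infected
Step 7: +4 new -> 38 infected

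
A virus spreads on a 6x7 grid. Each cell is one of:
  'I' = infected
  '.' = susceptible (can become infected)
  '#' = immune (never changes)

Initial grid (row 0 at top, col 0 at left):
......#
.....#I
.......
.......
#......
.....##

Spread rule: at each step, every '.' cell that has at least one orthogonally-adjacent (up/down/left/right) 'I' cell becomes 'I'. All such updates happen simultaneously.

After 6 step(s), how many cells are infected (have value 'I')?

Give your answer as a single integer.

Answer: 23

Derivation:
Step 0 (initial): 1 infected
Step 1: +1 new -> 2 infected
Step 2: +2 new -> 4 infected
Step 3: +3 new -> 7 infected
Step 4: +4 new -> 11 infected
Step 5: +5 new -> 16 infected
Step 6: +7 new -> 23 infected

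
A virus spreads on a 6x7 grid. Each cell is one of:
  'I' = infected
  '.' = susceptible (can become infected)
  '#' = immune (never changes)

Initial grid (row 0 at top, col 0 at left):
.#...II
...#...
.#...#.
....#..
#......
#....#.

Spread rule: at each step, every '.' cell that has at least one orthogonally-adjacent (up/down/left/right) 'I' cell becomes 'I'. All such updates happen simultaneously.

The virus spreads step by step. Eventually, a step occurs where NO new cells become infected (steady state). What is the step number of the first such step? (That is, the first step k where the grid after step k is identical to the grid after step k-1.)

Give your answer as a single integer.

Answer: 10

Derivation:
Step 0 (initial): 2 infected
Step 1: +3 new -> 5 infected
Step 2: +3 new -> 8 infected
Step 3: +3 new -> 11 infected
Step 4: +4 new -> 15 infected
Step 5: +5 new -> 20 infected
Step 6: +4 new -> 24 infected
Step 7: +6 new -> 30 infected
Step 8: +3 new -> 33 infected
Step 9: +1 new -> 34 infected
Step 10: +0 new -> 34 infected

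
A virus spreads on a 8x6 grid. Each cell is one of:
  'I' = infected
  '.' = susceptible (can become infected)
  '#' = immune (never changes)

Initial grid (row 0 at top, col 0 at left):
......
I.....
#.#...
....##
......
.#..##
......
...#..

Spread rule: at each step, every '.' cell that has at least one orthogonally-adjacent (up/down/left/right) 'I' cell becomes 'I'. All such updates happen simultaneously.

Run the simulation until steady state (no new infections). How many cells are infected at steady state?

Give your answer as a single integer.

Step 0 (initial): 1 infected
Step 1: +2 new -> 3 infected
Step 2: +3 new -> 6 infected
Step 3: +3 new -> 9 infected
Step 4: +6 new -> 15 infected
Step 5: +6 new -> 21 infected
Step 6: +5 new -> 26 infected
Step 7: +4 new -> 30 infected
Step 8: +5 new -> 35 infected
Step 9: +2 new -> 37 infected
Step 10: +2 new -> 39 infected
Step 11: +1 new -> 40 infected
Step 12: +0 new -> 40 infected

Answer: 40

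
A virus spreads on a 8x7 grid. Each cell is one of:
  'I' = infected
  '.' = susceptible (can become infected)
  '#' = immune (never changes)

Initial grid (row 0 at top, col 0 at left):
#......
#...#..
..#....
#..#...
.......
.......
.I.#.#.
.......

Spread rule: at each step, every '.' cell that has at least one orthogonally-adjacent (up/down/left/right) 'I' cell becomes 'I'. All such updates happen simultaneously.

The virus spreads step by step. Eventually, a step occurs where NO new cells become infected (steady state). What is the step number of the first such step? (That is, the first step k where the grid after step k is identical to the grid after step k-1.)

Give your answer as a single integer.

Step 0 (initial): 1 infected
Step 1: +4 new -> 5 infected
Step 2: +5 new -> 10 infected
Step 3: +5 new -> 15 infected
Step 4: +5 new -> 20 infected
Step 5: +6 new -> 26 infected
Step 6: +6 new -> 32 infected
Step 7: +6 new -> 38 infected
Step 8: +4 new -> 42 infected
Step 9: +3 new -> 45 infected
Step 10: +2 new -> 47 infected
Step 11: +1 new -> 48 infected
Step 12: +0 new -> 48 infected

Answer: 12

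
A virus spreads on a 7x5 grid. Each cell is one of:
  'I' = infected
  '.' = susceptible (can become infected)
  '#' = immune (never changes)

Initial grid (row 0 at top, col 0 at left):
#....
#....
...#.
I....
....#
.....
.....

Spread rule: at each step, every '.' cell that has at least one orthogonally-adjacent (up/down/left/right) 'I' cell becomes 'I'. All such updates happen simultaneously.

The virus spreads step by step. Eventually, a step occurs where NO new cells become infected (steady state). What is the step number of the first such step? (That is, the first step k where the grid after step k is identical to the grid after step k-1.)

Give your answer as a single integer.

Answer: 8

Derivation:
Step 0 (initial): 1 infected
Step 1: +3 new -> 4 infected
Step 2: +4 new -> 8 infected
Step 3: +6 new -> 14 infected
Step 4: +6 new -> 20 infected
Step 5: +5 new -> 25 infected
Step 6: +4 new -> 29 infected
Step 7: +2 new -> 31 infected
Step 8: +0 new -> 31 infected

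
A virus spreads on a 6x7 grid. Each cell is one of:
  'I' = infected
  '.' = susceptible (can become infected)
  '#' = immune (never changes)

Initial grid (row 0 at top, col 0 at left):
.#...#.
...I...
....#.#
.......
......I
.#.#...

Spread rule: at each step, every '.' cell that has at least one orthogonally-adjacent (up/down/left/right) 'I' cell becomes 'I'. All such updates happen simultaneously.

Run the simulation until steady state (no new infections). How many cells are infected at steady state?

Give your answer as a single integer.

Answer: 36

Derivation:
Step 0 (initial): 2 infected
Step 1: +7 new -> 9 infected
Step 2: +9 new -> 18 infected
Step 3: +8 new -> 26 infected
Step 4: +5 new -> 31 infected
Step 5: +3 new -> 34 infected
Step 6: +1 new -> 35 infected
Step 7: +1 new -> 36 infected
Step 8: +0 new -> 36 infected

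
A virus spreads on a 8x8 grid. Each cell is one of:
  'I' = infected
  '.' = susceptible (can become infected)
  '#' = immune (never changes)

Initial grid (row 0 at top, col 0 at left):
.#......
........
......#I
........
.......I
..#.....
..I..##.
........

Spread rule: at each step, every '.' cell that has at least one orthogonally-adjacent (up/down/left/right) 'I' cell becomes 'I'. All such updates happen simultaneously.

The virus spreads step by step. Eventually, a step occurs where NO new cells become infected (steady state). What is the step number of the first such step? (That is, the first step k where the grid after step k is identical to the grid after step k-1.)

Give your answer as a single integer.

Answer: 9

Derivation:
Step 0 (initial): 3 infected
Step 1: +7 new -> 10 infected
Step 2: +12 new -> 22 infected
Step 3: +12 new -> 34 infected
Step 4: +10 new -> 44 infected
Step 5: +7 new -> 51 infected
Step 6: +5 new -> 56 infected
Step 7: +2 new -> 58 infected
Step 8: +1 new -> 59 infected
Step 9: +0 new -> 59 infected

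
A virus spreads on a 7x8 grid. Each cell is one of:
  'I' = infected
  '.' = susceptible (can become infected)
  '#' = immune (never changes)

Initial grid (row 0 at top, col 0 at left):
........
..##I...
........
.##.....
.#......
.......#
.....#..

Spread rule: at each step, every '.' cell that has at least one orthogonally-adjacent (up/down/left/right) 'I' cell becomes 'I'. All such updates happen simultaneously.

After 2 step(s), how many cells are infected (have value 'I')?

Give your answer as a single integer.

Step 0 (initial): 1 infected
Step 1: +3 new -> 4 infected
Step 2: +6 new -> 10 infected

Answer: 10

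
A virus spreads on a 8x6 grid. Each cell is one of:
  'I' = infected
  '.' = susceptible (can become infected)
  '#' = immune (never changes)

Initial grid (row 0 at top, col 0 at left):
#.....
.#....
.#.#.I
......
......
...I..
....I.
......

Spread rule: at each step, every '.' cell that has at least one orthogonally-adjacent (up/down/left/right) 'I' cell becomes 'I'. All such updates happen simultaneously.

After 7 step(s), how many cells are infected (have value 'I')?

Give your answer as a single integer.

Step 0 (initial): 3 infected
Step 1: +9 new -> 12 infected
Step 2: +12 new -> 24 infected
Step 3: +7 new -> 31 infected
Step 4: +7 new -> 38 infected
Step 5: +3 new -> 41 infected
Step 6: +2 new -> 43 infected
Step 7: +1 new -> 44 infected

Answer: 44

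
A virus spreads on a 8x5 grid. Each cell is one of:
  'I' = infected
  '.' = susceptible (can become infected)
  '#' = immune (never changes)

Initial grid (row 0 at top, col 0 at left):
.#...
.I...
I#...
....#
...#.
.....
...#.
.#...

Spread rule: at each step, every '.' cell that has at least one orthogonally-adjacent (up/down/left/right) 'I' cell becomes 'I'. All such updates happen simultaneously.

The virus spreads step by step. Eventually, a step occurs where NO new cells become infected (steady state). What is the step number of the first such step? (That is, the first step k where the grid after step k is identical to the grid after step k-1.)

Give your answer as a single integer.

Step 0 (initial): 2 infected
Step 1: +3 new -> 5 infected
Step 2: +6 new -> 11 infected
Step 3: +6 new -> 17 infected
Step 4: +6 new -> 23 infected
Step 5: +3 new -> 26 infected
Step 6: +2 new -> 28 infected
Step 7: +2 new -> 30 infected
Step 8: +3 new -> 33 infected
Step 9: +1 new -> 34 infected
Step 10: +0 new -> 34 infected

Answer: 10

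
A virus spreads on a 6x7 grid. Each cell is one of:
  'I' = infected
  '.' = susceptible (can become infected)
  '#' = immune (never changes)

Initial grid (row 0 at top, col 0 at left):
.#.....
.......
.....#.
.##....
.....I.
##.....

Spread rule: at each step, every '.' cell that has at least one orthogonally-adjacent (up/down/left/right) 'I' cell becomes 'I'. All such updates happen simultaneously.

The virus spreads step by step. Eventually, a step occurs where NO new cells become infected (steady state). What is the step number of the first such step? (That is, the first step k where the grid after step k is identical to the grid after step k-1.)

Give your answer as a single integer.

Step 0 (initial): 1 infected
Step 1: +4 new -> 5 infected
Step 2: +5 new -> 10 infected
Step 3: +5 new -> 15 infected
Step 4: +5 new -> 20 infected
Step 5: +6 new -> 26 infected
Step 6: +5 new -> 31 infected
Step 7: +3 new -> 34 infected
Step 8: +1 new -> 35 infected
Step 9: +1 new -> 36 infected
Step 10: +0 new -> 36 infected

Answer: 10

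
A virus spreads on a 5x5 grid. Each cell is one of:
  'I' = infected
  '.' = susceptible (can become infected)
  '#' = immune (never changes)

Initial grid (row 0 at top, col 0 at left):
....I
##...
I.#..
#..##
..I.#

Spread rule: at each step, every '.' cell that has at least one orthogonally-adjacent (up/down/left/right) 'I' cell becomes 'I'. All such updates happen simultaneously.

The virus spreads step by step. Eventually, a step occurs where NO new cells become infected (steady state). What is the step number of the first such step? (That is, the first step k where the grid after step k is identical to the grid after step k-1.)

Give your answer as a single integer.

Step 0 (initial): 3 infected
Step 1: +6 new -> 9 infected
Step 2: +5 new -> 14 infected
Step 3: +3 new -> 17 infected
Step 4: +1 new -> 18 infected
Step 5: +0 new -> 18 infected

Answer: 5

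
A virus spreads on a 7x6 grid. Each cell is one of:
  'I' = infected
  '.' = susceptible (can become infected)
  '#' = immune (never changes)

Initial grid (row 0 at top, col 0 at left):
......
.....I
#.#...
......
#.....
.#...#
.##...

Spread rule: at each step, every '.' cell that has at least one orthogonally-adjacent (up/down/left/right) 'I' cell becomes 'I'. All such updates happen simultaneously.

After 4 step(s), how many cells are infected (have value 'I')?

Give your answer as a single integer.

Step 0 (initial): 1 infected
Step 1: +3 new -> 4 infected
Step 2: +4 new -> 8 infected
Step 3: +5 new -> 13 infected
Step 4: +4 new -> 17 infected

Answer: 17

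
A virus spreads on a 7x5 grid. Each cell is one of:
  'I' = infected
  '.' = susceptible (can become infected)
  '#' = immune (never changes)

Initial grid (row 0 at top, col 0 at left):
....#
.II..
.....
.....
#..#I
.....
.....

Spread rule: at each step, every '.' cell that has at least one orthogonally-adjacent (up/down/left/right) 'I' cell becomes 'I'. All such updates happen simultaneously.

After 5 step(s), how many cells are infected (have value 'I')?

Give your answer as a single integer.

Answer: 31

Derivation:
Step 0 (initial): 3 infected
Step 1: +8 new -> 11 infected
Step 2: +11 new -> 22 infected
Step 3: +5 new -> 27 infected
Step 4: +2 new -> 29 infected
Step 5: +2 new -> 31 infected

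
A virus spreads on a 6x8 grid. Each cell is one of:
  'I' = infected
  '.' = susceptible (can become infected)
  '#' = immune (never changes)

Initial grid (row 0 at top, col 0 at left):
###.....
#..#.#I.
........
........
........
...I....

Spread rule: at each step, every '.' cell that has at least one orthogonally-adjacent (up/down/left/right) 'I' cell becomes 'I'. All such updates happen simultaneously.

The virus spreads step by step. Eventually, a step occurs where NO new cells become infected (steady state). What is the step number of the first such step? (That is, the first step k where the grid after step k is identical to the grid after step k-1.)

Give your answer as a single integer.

Answer: 7

Derivation:
Step 0 (initial): 2 infected
Step 1: +6 new -> 8 infected
Step 2: +10 new -> 18 infected
Step 3: +12 new -> 30 infected
Step 4: +7 new -> 37 infected
Step 5: +3 new -> 40 infected
Step 6: +2 new -> 42 infected
Step 7: +0 new -> 42 infected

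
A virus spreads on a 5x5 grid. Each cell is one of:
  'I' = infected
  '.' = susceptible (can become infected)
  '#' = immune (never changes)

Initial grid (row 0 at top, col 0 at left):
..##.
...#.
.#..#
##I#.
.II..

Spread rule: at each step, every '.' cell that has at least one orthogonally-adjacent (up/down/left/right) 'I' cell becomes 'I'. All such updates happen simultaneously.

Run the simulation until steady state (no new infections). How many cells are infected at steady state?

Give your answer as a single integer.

Step 0 (initial): 3 infected
Step 1: +3 new -> 6 infected
Step 2: +3 new -> 9 infected
Step 3: +2 new -> 11 infected
Step 4: +2 new -> 13 infected
Step 5: +2 new -> 15 infected
Step 6: +0 new -> 15 infected

Answer: 15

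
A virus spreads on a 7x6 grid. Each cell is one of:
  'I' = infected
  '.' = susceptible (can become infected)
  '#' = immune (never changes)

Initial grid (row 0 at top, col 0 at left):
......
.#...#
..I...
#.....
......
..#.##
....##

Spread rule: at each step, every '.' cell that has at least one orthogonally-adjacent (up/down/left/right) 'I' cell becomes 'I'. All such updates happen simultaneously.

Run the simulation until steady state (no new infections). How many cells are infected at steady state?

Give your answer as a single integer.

Answer: 34

Derivation:
Step 0 (initial): 1 infected
Step 1: +4 new -> 5 infected
Step 2: +7 new -> 12 infected
Step 3: +8 new -> 20 infected
Step 4: +7 new -> 27 infected
Step 5: +5 new -> 32 infected
Step 6: +2 new -> 34 infected
Step 7: +0 new -> 34 infected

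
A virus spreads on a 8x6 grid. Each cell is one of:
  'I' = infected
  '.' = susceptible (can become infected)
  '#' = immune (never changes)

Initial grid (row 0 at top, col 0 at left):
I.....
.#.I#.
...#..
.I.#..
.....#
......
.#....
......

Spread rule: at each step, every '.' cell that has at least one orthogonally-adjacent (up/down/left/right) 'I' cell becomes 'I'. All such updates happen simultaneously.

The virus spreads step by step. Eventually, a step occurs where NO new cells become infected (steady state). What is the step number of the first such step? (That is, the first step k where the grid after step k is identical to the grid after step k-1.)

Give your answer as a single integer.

Answer: 9

Derivation:
Step 0 (initial): 3 infected
Step 1: +8 new -> 11 infected
Step 2: +7 new -> 18 infected
Step 3: +4 new -> 22 infected
Step 4: +5 new -> 27 infected
Step 5: +6 new -> 33 infected
Step 6: +6 new -> 39 infected
Step 7: +2 new -> 41 infected
Step 8: +1 new -> 42 infected
Step 9: +0 new -> 42 infected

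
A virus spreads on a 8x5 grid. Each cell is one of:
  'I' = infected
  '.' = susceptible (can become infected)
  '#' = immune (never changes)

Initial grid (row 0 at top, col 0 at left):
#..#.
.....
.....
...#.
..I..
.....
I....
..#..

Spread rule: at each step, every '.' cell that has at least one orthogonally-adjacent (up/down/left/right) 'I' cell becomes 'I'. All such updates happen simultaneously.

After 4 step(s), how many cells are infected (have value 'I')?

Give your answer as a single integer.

Answer: 31

Derivation:
Step 0 (initial): 2 infected
Step 1: +7 new -> 9 infected
Step 2: +8 new -> 17 infected
Step 3: +7 new -> 24 infected
Step 4: +7 new -> 31 infected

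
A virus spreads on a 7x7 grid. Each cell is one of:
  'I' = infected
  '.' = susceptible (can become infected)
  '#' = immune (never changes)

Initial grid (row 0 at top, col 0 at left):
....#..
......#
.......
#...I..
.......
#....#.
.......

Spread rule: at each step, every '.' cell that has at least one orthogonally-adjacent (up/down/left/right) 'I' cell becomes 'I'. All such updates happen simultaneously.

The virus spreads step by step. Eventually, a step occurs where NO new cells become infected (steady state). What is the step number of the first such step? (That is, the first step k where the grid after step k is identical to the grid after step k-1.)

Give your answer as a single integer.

Step 0 (initial): 1 infected
Step 1: +4 new -> 5 infected
Step 2: +8 new -> 13 infected
Step 3: +9 new -> 22 infected
Step 4: +9 new -> 31 infected
Step 5: +8 new -> 39 infected
Step 6: +3 new -> 42 infected
Step 7: +2 new -> 44 infected
Step 8: +0 new -> 44 infected

Answer: 8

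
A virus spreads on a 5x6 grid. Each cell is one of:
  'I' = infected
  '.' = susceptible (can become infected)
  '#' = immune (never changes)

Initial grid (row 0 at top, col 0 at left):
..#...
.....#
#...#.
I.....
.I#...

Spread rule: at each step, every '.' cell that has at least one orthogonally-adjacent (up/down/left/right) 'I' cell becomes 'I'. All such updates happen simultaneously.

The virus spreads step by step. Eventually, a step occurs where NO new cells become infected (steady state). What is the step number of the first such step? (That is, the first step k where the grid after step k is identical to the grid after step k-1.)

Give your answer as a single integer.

Answer: 9

Derivation:
Step 0 (initial): 2 infected
Step 1: +2 new -> 4 infected
Step 2: +2 new -> 6 infected
Step 3: +3 new -> 9 infected
Step 4: +6 new -> 15 infected
Step 5: +4 new -> 19 infected
Step 6: +4 new -> 23 infected
Step 7: +1 new -> 24 infected
Step 8: +1 new -> 25 infected
Step 9: +0 new -> 25 infected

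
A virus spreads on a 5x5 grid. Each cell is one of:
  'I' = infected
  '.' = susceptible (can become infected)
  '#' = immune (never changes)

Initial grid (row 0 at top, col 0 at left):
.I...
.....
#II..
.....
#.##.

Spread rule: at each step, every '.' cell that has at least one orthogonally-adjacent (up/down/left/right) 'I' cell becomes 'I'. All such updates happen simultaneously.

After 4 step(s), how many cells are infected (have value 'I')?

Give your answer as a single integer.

Answer: 21

Derivation:
Step 0 (initial): 3 infected
Step 1: +7 new -> 10 infected
Step 2: +7 new -> 17 infected
Step 3: +3 new -> 20 infected
Step 4: +1 new -> 21 infected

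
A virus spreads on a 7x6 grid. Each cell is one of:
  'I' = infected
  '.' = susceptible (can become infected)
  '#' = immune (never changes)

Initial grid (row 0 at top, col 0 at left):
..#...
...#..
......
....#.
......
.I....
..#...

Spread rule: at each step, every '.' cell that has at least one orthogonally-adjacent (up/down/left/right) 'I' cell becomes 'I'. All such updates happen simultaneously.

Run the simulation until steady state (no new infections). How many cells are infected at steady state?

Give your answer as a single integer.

Step 0 (initial): 1 infected
Step 1: +4 new -> 5 infected
Step 2: +5 new -> 10 infected
Step 3: +6 new -> 16 infected
Step 4: +7 new -> 23 infected
Step 5: +6 new -> 29 infected
Step 6: +3 new -> 32 infected
Step 7: +2 new -> 34 infected
Step 8: +2 new -> 36 infected
Step 9: +2 new -> 38 infected
Step 10: +0 new -> 38 infected

Answer: 38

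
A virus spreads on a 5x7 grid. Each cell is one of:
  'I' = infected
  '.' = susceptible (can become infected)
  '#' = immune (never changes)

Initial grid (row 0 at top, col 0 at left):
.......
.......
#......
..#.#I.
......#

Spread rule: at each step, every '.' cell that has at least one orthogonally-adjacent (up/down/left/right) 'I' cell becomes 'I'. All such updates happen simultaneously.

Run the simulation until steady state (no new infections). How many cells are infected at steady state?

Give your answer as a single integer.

Step 0 (initial): 1 infected
Step 1: +3 new -> 4 infected
Step 2: +4 new -> 8 infected
Step 3: +5 new -> 13 infected
Step 4: +6 new -> 19 infected
Step 5: +4 new -> 23 infected
Step 6: +4 new -> 27 infected
Step 7: +3 new -> 30 infected
Step 8: +1 new -> 31 infected
Step 9: +0 new -> 31 infected

Answer: 31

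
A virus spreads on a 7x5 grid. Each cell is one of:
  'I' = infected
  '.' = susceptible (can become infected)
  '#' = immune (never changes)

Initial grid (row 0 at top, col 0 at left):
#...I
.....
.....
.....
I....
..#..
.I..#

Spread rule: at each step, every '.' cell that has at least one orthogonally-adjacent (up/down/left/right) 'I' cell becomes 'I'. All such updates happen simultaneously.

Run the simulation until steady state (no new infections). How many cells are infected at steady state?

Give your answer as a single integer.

Answer: 32

Derivation:
Step 0 (initial): 3 infected
Step 1: +8 new -> 11 infected
Step 2: +7 new -> 18 infected
Step 3: +9 new -> 27 infected
Step 4: +5 new -> 32 infected
Step 5: +0 new -> 32 infected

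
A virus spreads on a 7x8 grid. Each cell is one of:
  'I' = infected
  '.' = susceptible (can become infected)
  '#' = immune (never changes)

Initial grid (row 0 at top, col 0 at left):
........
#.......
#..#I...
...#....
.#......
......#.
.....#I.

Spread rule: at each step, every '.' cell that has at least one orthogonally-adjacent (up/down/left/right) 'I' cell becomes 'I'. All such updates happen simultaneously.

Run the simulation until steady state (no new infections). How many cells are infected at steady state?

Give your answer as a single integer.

Step 0 (initial): 2 infected
Step 1: +4 new -> 6 infected
Step 2: +7 new -> 13 infected
Step 3: +10 new -> 23 infected
Step 4: +11 new -> 34 infected
Step 5: +6 new -> 40 infected
Step 6: +4 new -> 44 infected
Step 7: +3 new -> 47 infected
Step 8: +2 new -> 49 infected
Step 9: +0 new -> 49 infected

Answer: 49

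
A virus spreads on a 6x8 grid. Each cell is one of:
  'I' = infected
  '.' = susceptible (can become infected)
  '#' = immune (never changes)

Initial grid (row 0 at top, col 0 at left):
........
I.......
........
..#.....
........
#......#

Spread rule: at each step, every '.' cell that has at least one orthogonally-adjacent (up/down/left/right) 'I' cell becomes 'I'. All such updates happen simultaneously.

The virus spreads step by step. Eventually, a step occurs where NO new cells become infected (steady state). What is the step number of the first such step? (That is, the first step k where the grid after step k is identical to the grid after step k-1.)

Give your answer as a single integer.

Step 0 (initial): 1 infected
Step 1: +3 new -> 4 infected
Step 2: +4 new -> 8 infected
Step 3: +5 new -> 13 infected
Step 4: +4 new -> 17 infected
Step 5: +6 new -> 23 infected
Step 6: +6 new -> 29 infected
Step 7: +6 new -> 35 infected
Step 8: +5 new -> 40 infected
Step 9: +3 new -> 43 infected
Step 10: +2 new -> 45 infected
Step 11: +0 new -> 45 infected

Answer: 11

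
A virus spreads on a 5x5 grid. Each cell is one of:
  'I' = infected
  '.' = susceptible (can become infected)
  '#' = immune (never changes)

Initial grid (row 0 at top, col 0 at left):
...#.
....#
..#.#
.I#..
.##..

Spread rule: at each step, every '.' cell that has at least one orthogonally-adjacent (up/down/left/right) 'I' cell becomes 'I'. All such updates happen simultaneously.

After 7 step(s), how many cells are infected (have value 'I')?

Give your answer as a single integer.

Step 0 (initial): 1 infected
Step 1: +2 new -> 3 infected
Step 2: +3 new -> 6 infected
Step 3: +3 new -> 9 infected
Step 4: +3 new -> 12 infected
Step 5: +1 new -> 13 infected
Step 6: +1 new -> 14 infected
Step 7: +2 new -> 16 infected

Answer: 16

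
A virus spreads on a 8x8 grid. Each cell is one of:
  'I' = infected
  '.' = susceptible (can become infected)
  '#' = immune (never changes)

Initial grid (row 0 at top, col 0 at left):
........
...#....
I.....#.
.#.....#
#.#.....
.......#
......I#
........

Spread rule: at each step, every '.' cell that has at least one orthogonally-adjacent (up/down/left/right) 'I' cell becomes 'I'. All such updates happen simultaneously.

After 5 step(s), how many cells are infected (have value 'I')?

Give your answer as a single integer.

Step 0 (initial): 2 infected
Step 1: +6 new -> 8 infected
Step 2: +8 new -> 16 infected
Step 3: +10 new -> 26 infected
Step 4: +8 new -> 34 infected
Step 5: +8 new -> 42 infected

Answer: 42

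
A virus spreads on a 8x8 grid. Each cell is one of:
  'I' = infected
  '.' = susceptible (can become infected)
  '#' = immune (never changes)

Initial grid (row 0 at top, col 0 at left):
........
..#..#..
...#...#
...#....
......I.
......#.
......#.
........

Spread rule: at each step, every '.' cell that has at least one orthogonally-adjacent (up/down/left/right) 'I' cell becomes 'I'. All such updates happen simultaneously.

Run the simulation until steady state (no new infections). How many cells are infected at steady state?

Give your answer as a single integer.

Step 0 (initial): 1 infected
Step 1: +3 new -> 4 infected
Step 2: +6 new -> 10 infected
Step 3: +7 new -> 17 infected
Step 4: +8 new -> 25 infected
Step 5: +9 new -> 34 infected
Step 6: +8 new -> 42 infected
Step 7: +6 new -> 48 infected
Step 8: +5 new -> 53 infected
Step 9: +3 new -> 56 infected
Step 10: +1 new -> 57 infected
Step 11: +0 new -> 57 infected

Answer: 57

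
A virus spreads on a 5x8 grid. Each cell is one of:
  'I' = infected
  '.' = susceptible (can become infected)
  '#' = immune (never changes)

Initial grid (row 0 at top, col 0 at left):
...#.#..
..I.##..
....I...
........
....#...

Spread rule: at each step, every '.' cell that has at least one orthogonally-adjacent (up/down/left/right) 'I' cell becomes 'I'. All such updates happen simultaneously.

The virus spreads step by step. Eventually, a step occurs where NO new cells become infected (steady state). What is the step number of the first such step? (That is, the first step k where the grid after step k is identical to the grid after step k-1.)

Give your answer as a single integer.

Answer: 6

Derivation:
Step 0 (initial): 2 infected
Step 1: +7 new -> 9 infected
Step 2: +7 new -> 16 infected
Step 3: +9 new -> 25 infected
Step 4: +6 new -> 31 infected
Step 5: +3 new -> 34 infected
Step 6: +0 new -> 34 infected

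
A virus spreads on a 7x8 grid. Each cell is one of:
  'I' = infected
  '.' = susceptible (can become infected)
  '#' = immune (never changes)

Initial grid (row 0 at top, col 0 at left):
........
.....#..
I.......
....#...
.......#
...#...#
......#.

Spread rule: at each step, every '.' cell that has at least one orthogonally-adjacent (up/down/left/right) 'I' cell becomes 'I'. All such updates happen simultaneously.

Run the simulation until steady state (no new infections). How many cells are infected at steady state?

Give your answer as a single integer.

Answer: 49

Derivation:
Step 0 (initial): 1 infected
Step 1: +3 new -> 4 infected
Step 2: +5 new -> 9 infected
Step 3: +6 new -> 15 infected
Step 4: +7 new -> 22 infected
Step 5: +6 new -> 28 infected
Step 6: +5 new -> 33 infected
Step 7: +7 new -> 40 infected
Step 8: +6 new -> 46 infected
Step 9: +3 new -> 49 infected
Step 10: +0 new -> 49 infected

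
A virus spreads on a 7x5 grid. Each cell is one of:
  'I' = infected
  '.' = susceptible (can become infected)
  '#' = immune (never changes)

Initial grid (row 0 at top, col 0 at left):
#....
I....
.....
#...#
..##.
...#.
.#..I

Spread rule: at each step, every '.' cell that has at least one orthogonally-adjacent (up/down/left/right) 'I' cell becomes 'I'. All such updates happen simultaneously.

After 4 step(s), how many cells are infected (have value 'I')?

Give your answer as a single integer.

Step 0 (initial): 2 infected
Step 1: +4 new -> 6 infected
Step 2: +5 new -> 11 infected
Step 3: +5 new -> 16 infected
Step 4: +6 new -> 22 infected

Answer: 22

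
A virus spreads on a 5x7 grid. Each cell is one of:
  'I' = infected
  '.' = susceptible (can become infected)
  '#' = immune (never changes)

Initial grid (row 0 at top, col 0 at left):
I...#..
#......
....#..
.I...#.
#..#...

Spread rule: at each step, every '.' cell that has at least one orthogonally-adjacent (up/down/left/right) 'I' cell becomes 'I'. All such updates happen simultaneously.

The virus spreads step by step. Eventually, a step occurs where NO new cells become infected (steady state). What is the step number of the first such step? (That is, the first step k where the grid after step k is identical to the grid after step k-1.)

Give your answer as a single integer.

Step 0 (initial): 2 infected
Step 1: +5 new -> 7 infected
Step 2: +6 new -> 13 infected
Step 3: +4 new -> 17 infected
Step 4: +2 new -> 19 infected
Step 5: +2 new -> 21 infected
Step 6: +2 new -> 23 infected
Step 7: +4 new -> 27 infected
Step 8: +2 new -> 29 infected
Step 9: +0 new -> 29 infected

Answer: 9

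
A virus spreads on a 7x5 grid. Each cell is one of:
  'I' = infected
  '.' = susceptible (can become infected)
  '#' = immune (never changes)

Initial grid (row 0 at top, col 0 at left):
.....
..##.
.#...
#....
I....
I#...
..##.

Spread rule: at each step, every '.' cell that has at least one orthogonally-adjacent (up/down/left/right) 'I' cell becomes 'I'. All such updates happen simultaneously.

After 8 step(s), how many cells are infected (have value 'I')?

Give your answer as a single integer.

Step 0 (initial): 2 infected
Step 1: +2 new -> 4 infected
Step 2: +3 new -> 7 infected
Step 3: +3 new -> 10 infected
Step 4: +4 new -> 14 infected
Step 5: +3 new -> 17 infected
Step 6: +2 new -> 19 infected
Step 7: +1 new -> 20 infected
Step 8: +1 new -> 21 infected

Answer: 21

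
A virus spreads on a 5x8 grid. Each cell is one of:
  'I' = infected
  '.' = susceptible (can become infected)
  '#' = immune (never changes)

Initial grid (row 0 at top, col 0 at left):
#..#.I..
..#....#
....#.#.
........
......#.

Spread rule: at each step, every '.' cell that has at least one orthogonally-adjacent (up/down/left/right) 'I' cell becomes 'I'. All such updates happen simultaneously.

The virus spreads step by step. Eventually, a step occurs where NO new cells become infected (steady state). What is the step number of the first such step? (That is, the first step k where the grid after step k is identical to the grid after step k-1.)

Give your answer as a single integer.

Answer: 10

Derivation:
Step 0 (initial): 1 infected
Step 1: +3 new -> 4 infected
Step 2: +4 new -> 8 infected
Step 3: +2 new -> 10 infected
Step 4: +4 new -> 14 infected
Step 5: +4 new -> 18 infected
Step 6: +5 new -> 23 infected
Step 7: +4 new -> 27 infected
Step 8: +4 new -> 31 infected
Step 9: +2 new -> 33 infected
Step 10: +0 new -> 33 infected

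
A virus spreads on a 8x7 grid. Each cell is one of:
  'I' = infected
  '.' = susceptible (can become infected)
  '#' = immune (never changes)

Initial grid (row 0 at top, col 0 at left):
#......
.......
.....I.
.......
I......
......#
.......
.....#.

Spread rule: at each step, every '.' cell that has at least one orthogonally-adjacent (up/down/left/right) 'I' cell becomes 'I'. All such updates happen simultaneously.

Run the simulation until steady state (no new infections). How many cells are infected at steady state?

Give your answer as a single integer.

Answer: 53

Derivation:
Step 0 (initial): 2 infected
Step 1: +7 new -> 9 infected
Step 2: +12 new -> 21 infected
Step 3: +15 new -> 36 infected
Step 4: +8 new -> 44 infected
Step 5: +6 new -> 50 infected
Step 6: +3 new -> 53 infected
Step 7: +0 new -> 53 infected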